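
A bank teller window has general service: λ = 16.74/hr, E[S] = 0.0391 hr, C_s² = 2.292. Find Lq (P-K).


ρ = λ·E[S] = 16.74·0.0391 = 0.6545
Lq = ρ²(1+C_s²)/(2(1−ρ)) = 0.4284·(1+2.292)/(2·0.3455)
= 0.4284·3.2920/0.6909 = 2.04122

Final: 2.04122


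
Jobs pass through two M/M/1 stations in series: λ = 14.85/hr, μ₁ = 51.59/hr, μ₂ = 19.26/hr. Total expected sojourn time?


Each node sees arrival rate λ = 14.85/hr (tandem ⇒ throughput preserved).
W₁ = 1/(μ₁−λ) = 1/(51.59−14.85) = 0.02722 hr
W₂ = 1/(μ₂−λ) = 1/(19.26−14.85) = 0.22676 hr
W_total = W₁ + W₂ = 0.02722 + 0.22676 = 0.25398 hr

Final: 0.25398 hr


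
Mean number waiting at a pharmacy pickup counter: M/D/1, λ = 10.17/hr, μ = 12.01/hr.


ρ = 10.17/12.01 = 0.8468
M/D/1: Lq = ρ²/(2(1−ρ)) = 0.7171/(2·0.1532) = 2.34019

Final: 2.34019


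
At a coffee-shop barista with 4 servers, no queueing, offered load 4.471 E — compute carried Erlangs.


B(4,4.471) = 0.354164 (Erlang-B)
Carried load = a(1 − B) = 4.471·(1 − 0.354164) = 4.471·0.645836 = 2.8875 E

Final: 2.8875 Erlangs


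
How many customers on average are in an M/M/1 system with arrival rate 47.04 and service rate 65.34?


ρ = λ/μ = 47.04/65.34 = 0.7199
L = ρ/(1−ρ) = 0.7199/(1 − 0.7199) = 0.7199/0.2801 = 2.5705

Final: 2.5705


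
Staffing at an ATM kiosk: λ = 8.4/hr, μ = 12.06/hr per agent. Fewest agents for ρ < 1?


Stability requires cμ > λ ⇔ c > λ/μ.
λ/μ = 8.4/12.06 = 0.6965
Minimum integer c = ⌊0.6965⌋ + 1 = 1
Check: 1·12.06 = 12.06 > 8.4, while 0·12.06 = 0.00 ≤ 8.4

Final: 1 servers


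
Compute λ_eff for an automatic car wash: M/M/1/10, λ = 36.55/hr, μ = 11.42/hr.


ρ = 3.2005; P_K = (1−ρ)ρ^10/(1−ρ^11) = 0.687553
λ_eff = λ(1 − P_K) = 36.55·(1 − 0.687553) = 36.55·0.312447 = 11.4199 /hr

Final: 11.4199 /hr


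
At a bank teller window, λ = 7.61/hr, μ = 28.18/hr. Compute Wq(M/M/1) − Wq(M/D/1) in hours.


ρ = 7.61/28.18 = 0.2700
Wq(M/M/1) = ρ/(μ−λ) = 0.2700/20.57 = 0.01313 hr
Wq(M/D/1) = ρ/(2(μ−λ)) = 0.006564 hr
Savings = 0.01313 − 0.006564 = 0.006564 hr

Final: 0.006564 hr


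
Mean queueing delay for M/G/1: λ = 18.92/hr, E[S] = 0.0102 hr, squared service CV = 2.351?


ρ = λ·E[S] = 18.92·0.0102 = 0.1930
E[S²] = E[S]²(1+C_s²) = 0.0102²·(1+2.351) = 0.0003486
Wq = λ·E[S²]/(2(1−ρ)) = 18.92·0.0003486/(2·0.8070) = 0.004087 hr

Final: 0.004087 hr


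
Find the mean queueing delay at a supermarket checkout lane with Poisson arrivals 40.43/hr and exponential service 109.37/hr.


ρ = 40.43/109.37 = 0.3697
Wq = ρ/(μ−λ) = 0.3697/(109.37 − 40.43) = 0.3697/68.94 = 0.005362 hr

Final: 0.005362 hr


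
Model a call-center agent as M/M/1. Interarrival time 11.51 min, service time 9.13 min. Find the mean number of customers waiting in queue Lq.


λ = 60/11.51 = 5.2129 /hr
μ = 60/9.13 = 6.5717 /hr
ρ = λ/μ = 5.2129/6.5717 = 0.7932
Lq = ρ²/(1−ρ) = 0.6292/0.2068 = 3.0429

Final: 3.0429


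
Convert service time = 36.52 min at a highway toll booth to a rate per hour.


μ = 1/(service time) in consistent units.
1 hour = 60 min, so μ = 60/36.52 = 1.6429 per hour

Final: 1.6429 /hr


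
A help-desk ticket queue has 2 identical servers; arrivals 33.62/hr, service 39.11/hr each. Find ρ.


ρ = λ/(cμ) = 33.62/(2·39.11) = 33.62/78.22 = 0.4298

Final: 0.4298


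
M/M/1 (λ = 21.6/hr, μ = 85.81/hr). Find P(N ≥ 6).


ρ = 21.6/85.81 = 0.2517
P(N ≥ n) = ρ^n = 0.2517^6 = 0.0002544

Final: 0.0002544


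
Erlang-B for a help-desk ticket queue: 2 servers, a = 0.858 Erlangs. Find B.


B(c,a) = (a^c/c!) / Σ_{k=0}^{c} a^k/k!
a^2/2! = 0.368082
Σ terms (k=0..2): 1.00000 + 0.85800 + 0.36808 = 2.226082
B = 0.368082/2.226082 = 0.165350

Final: 0.165350


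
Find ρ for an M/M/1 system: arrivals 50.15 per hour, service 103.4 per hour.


ρ = λ/μ = 50.15/103.4 = 0.4850

Final: 0.4850


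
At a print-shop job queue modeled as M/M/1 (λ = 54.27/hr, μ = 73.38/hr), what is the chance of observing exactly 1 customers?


ρ = 54.27/73.38 = 0.7396
P_n = (1−ρ)·ρ^n = (1 − 0.7396)·0.7396^1 = 0.2604·0.739575 = 0.192604

Final: 0.192604


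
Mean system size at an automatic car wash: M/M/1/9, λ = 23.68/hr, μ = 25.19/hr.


ρ = 23.68/25.19 = 0.9401
L = ρ[1 − (K+1)ρ^K + Kρ^(K+1)] / [(1−ρ)(1−ρ^(K+1))]
Numerator: 0.9401·(1 − 10·0.573300 + 9·0.538934) = 0.110367
Denominator: (0.05994)·(0.461066) = 0.027638
L = 0.110367/0.027638 = 3.9933

Final: 3.9933


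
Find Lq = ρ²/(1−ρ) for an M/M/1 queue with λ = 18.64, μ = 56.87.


ρ = 18.64/56.87 = 0.3278
Lq = ρ²/(1−ρ) = 0.1074/0.6722 = 0.1598

Final: 0.1598


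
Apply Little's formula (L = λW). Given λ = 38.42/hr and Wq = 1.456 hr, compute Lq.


Lq = λWq = 38.42·1.456 = 55.9395

Final: 55.9395


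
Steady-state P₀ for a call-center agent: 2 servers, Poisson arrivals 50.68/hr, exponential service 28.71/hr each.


a = λ/μ = 50.68/28.71 = 1.7652; ρ = a/c = 0.8826
Σ_{k=0}^{1} a^k/k! (terms k=0..1) = 1.00000 + 1.76524 = 2.76524
Tail: a^2/(2!(1−ρ)) = 3.11607/(2·0.1174) = 13.27334
P₀ = 1/(2.76524 + 13.27334) = 1/16.03858 = 0.062350

Final: 0.062350


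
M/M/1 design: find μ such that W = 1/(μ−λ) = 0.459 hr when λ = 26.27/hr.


W = 1/(μ−λ) ⇒ μ − λ = 1/W = 1/0.459 = 2.1786
μ = λ + 1/W = 26.27 + 2.1786 = 28.4486 per hr

Final: 28.4486 /hr


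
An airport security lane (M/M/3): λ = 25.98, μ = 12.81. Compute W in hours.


a = 2.0281; ρ = 0.6760; P₀ = 0.106652
Lq = P₀·a^c·ρ/(c!(1−ρ)²) = 0.95512
Wq = Lq/λ = 0.95512/25.98 = 0.03676 hr
W = Wq + 1/μ = 0.03676 + 0.07806 = 0.11483 hr

Final: 0.11483 hr


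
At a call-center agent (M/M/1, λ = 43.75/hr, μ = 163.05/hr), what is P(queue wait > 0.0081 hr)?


ρ = 43.75/163.05 = 0.2683
P(Wq > t) = ρ·e^{−(μ−λ)t} = 0.2683·e^{−0.9663}
= 0.2683·0.380477 = 0.102091

Final: 0.102091


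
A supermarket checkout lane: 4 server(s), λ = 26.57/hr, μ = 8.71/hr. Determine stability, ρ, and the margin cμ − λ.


Total capacity cμ = 4·8.71 = 34.84/hr
ρ = λ/(cμ) = 26.57/34.84 = 0.7626
Stable ⇔ ρ < 1: YES
Spare capacity = cμ − λ = 34.84 − 26.57 = 8.27/hr

Final: ρ = 0.7626; stable; margin = 8.27/hr


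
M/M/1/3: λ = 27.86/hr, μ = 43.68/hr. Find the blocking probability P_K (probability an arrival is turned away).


ρ = λ/μ = 27.86/43.68 = 0.6378
P_K = (1−ρ)ρ^K/(1−ρ^(K+1)) = (0.3622·0.259475)/(1 − 0.165498)
= 0.093977/0.834502 = 0.112614

Final: 0.112614


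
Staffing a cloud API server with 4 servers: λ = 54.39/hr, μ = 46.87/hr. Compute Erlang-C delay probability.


a = λ/μ = 1.1604; ρ = a/4 = 0.2901
P₀ = 0.312437 (from M/M/c formula)
C(c,a) = [a^c/(c!(1−ρ))]·P₀ = [1.81341/(24·0.7099)]·0.312437
= 0.10644·0.312437 = 0.033255

Final: 0.033255


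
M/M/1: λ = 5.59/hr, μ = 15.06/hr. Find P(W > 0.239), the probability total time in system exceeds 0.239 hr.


W ~ Exponential(μ−λ) for M/M/1.
μ − λ = 15.06 − 5.59 = 9.4700
P(W > t) = e^{−(μ−λ)t} = e^{−2.2633} = 0.104004

Final: 0.104004


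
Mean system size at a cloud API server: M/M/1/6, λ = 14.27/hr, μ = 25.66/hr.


ρ = 14.27/25.66 = 0.5561
L = ρ[1 − (K+1)ρ^K + Kρ^(K+1)] / [(1−ρ)(1−ρ^(K+1))]
Numerator: 0.5561·(1 − 7·0.029580 + 6·0.016450) = 0.495857
Denominator: (0.4439)·(0.983550) = 0.436580
L = 0.495857/0.436580 = 1.1358

Final: 1.1358


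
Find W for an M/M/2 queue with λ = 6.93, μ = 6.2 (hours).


a = 1.1177; ρ = 0.5589; P₀ = 0.282980
Lq = P₀·a^c·ρ/(c!(1−ρ)²) = 0.50768
Wq = Lq/λ = 0.50768/6.93 = 0.07326 hr
W = Wq + 1/μ = 0.07326 + 0.16129 = 0.23455 hr

Final: 0.23455 hr


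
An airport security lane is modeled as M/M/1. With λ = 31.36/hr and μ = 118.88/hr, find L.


ρ = λ/μ = 31.36/118.88 = 0.2638
L = ρ/(1−ρ) = 0.2638/(1 − 0.2638) = 0.2638/0.7362 = 0.3583

Final: 0.3583


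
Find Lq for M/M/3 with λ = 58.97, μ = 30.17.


a = λ/μ = 1.9546; ρ = a/3 = 0.6515
P₀ = 0.118535
Lq = P₀·a^c·ρ / (c!·(1−ρ)²) = 0.118535·7.46737·0.6515/(6·0.12143)
= 0.79153

Final: 0.79153


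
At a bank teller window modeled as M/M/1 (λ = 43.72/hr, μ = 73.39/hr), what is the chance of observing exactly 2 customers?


ρ = 43.72/73.39 = 0.5957
P_n = (1−ρ)·ρ^n = (1 − 0.5957)·0.5957^2 = 0.4043·0.354884 = 0.143472

Final: 0.143472


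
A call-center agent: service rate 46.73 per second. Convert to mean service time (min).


Mean service time = 1/μ = 1/46.73 second = 0.02140 second
In minutes: 0.02140 × 0.0166667 = 0.0003567 min

Final: 0.0003567 min


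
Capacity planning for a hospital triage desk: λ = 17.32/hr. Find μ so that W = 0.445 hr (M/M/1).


W = 1/(μ−λ) ⇒ μ − λ = 1/W = 1/0.445 = 2.2472
μ = λ + 1/W = 17.32 + 2.2472 = 19.5672 per hr

Final: 19.5672 /hr


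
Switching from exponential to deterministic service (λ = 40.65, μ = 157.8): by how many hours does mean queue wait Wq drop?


ρ = 40.65/157.8 = 0.2576
Wq(M/M/1) = ρ/(μ−λ) = 0.2576/117.15 = 0.002199 hr
Wq(M/D/1) = ρ/(2(μ−λ)) = 0.001099 hr
Savings = 0.002199 − 0.001099 = 0.001099 hr

Final: 0.001099 hr


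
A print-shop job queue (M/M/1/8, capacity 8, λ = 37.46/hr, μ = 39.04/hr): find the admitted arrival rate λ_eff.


ρ = 0.9595; P_K = (1−ρ)ρ^8/(1−ρ^9) = 0.093653
λ_eff = λ(1 − P_K) = 37.46·(1 − 0.093653) = 37.46·0.906347 = 33.9518 /hr

Final: 33.9518 /hr


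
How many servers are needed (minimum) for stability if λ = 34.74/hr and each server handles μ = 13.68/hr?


Stability requires cμ > λ ⇔ c > λ/μ.
λ/μ = 34.74/13.68 = 2.5395
Minimum integer c = ⌊2.5395⌋ + 1 = 3
Check: 3·13.68 = 41.04 > 34.74, while 2·13.68 = 27.36 ≤ 34.74

Final: 3 servers


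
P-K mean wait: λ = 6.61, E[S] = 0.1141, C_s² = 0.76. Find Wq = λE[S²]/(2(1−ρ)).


ρ = λ·E[S] = 6.61·0.1141 = 0.7542
E[S²] = E[S]²(1+C_s²) = 0.1141²·(1+0.76) = 0.022913
Wq = λ·E[S²]/(2(1−ρ)) = 6.61·0.022913/(2·0.2458) = 0.30809 hr

Final: 0.30809 hr


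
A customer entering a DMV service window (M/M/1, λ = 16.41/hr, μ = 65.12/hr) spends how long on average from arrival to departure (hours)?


W = 1/(μ−λ) = 1/(65.12 − 16.41) = 1/48.71 = 0.02053 hr

Final: 0.02053 hr


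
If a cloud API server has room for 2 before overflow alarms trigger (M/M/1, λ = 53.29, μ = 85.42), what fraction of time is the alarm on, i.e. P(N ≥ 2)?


ρ = 53.29/85.42 = 0.6239
P(N ≥ n) = ρ^n = 0.6239^2 = 0.389200

Final: 0.389200


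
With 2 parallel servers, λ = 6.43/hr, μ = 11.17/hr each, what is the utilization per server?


ρ = λ/(cμ) = 6.43/(2·11.17) = 6.43/22.34 = 0.2878

Final: 0.2878


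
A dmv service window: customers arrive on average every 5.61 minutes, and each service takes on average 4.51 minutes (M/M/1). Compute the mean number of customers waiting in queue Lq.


λ = 60/5.61 = 10.6952 /hr
μ = 60/4.51 = 13.3038 /hr
ρ = λ/μ = 10.6952/13.3038 = 0.8039
Lq = ρ²/(1−ρ) = 0.6463/0.1961 = 3.2961

Final: 3.2961


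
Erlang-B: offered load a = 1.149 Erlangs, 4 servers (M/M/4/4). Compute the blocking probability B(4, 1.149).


B(c,a) = (a^c/c!) / Σ_{k=0}^{c} a^k/k!
a^4/4! = 0.072622
Σ terms (k=0..4): 1.00000 + 1.14900 + 0.66010 + 0.25282 + 0.07262 = 3.134541
B = 0.072622/3.134541 = 0.023168

Final: 0.023168


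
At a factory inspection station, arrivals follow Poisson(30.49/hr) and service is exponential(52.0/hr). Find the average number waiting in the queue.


ρ = 30.49/52.0 = 0.5863
Lq = ρ²/(1−ρ) = 0.3438/0.4137 = 0.8311

Final: 0.8311


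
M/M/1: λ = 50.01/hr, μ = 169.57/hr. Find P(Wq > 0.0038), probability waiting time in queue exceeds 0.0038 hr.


ρ = 50.01/169.57 = 0.2949
P(Wq > t) = ρ·e^{−(μ−λ)t} = 0.2949·e^{−0.4543}
= 0.2949·0.634874 = 0.187239

Final: 0.187239


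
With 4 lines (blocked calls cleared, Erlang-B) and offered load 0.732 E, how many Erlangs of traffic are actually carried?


B(4,0.732) = 0.005759 (Erlang-B)
Carried load = a(1 − B) = 0.732·(1 − 0.005759) = 0.732·0.994241 = 0.7278 E

Final: 0.7278 Erlangs


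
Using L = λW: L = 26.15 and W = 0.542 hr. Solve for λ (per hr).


λ = L/W = 26.15/0.542 = 48.2472 /hr

Final: 48.2472 /hr


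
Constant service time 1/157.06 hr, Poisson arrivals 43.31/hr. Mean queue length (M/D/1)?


ρ = 43.31/157.06 = 0.2758
M/D/1: Lq = ρ²/(2(1−ρ)) = 0.07604/(2·0.7242) = 0.05250

Final: 0.05250


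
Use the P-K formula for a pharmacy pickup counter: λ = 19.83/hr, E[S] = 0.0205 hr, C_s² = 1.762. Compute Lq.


ρ = λ·E[S] = 19.83·0.0205 = 0.4065
Lq = ρ²(1+C_s²)/(2(1−ρ)) = 0.1653·(1+1.762)/(2·0.5935)
= 0.1653·2.7620/1.1870 = 0.38454

Final: 0.38454


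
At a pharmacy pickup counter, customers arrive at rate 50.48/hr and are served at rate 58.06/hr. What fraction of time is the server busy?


ρ = λ/μ = 50.48/58.06 = 0.8694

Final: 0.8694


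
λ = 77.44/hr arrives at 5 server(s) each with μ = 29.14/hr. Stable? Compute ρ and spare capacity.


Total capacity cμ = 5·29.14 = 145.70/hr
ρ = λ/(cμ) = 77.44/145.70 = 0.5315
Stable ⇔ ρ < 1: YES
Spare capacity = cμ − λ = 145.70 − 77.44 = 68.26/hr

Final: ρ = 0.5315; stable; margin = 68.26/hr


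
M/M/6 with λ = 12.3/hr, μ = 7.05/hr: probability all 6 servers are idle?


a = λ/μ = 12.3/7.05 = 1.7447; ρ = a/c = 0.2908
Σ_{k=0}^{5} a^k/k! (terms k=0..5) = 1.00000 + 1.74468 + 1.52196 + 0.88511 + 0.38606 + 0.13471 = 5.67251
Tail: a^6/(6!(1−ρ)) = 28.20304/(720·0.7092) = 0.05523
P₀ = 1/(5.67251 + 0.05523) = 1/5.72774 = 0.174589

Final: 0.174589


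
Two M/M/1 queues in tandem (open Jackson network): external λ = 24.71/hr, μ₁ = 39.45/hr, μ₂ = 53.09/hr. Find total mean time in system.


Each node sees arrival rate λ = 24.71/hr (tandem ⇒ throughput preserved).
W₁ = 1/(μ₁−λ) = 1/(39.45−24.71) = 0.06784 hr
W₂ = 1/(μ₂−λ) = 1/(53.09−24.71) = 0.03524 hr
W_total = W₁ + W₂ = 0.06784 + 0.03524 = 0.10308 hr

Final: 0.10308 hr


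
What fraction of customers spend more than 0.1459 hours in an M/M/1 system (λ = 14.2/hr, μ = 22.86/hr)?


W ~ Exponential(μ−λ) for M/M/1.
μ − λ = 22.86 − 14.2 = 8.6600
P(W > t) = e^{−(μ−λ)t} = e^{−1.2635} = 0.282665

Final: 0.282665


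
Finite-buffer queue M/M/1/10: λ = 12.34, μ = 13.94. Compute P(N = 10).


ρ = λ/μ = 12.34/13.94 = 0.8852
P_K = (1−ρ)ρ^K/(1−ρ^(K+1)) = (0.1148·0.295477)/(1 − 0.261563)
= 0.033914/0.738437 = 0.045927

Final: 0.045927


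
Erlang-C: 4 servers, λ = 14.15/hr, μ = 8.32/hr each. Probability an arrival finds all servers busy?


a = λ/μ = 1.7007; ρ = a/4 = 0.4252
P₀ = 0.179428 (from M/M/c formula)
C(c,a) = [a^c/(c!(1−ρ))]·P₀ = [8.36628/(24·0.5748)]·0.179428
= 0.60644·0.179428 = 0.108813

Final: 0.108813


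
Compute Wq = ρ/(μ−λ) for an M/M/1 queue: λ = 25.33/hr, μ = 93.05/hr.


ρ = 25.33/93.05 = 0.2722
Wq = ρ/(μ−λ) = 0.2722/(93.05 − 25.33) = 0.2722/67.72 = 0.004020 hr

Final: 0.004020 hr


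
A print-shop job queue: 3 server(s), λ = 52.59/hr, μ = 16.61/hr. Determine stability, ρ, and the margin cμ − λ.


Total capacity cμ = 3·16.61 = 49.83/hr
ρ = λ/(cμ) = 52.59/49.83 = 1.0554
Stable ⇔ ρ < 1: NO
Spare capacity = cμ − λ = 49.83 − 52.59 = -2.76/hr

Final: ρ = 1.0554; unstable; margin = -2.76/hr


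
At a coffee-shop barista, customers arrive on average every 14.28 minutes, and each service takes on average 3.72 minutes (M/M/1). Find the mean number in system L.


λ = 60/14.28 = 4.2017 /hr
μ = 60/3.72 = 16.1290 /hr
ρ = λ/μ = 4.2017/16.1290 = 0.2605
L = ρ/(1−ρ) = 0.2605/0.7395 = 0.3523

Final: 0.3523


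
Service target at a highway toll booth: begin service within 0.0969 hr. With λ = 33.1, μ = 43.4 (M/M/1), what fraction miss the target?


ρ = 33.1/43.4 = 0.7627
P(Wq > t) = ρ·e^{−(μ−λ)t} = 0.7627·e^{−0.9981}
= 0.7627·0.368590 = 0.281114

Final: 0.281114


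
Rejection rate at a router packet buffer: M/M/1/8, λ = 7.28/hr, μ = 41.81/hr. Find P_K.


ρ = λ/μ = 7.28/41.81 = 0.1741
P_K = (1−ρ)ρ^K/(1−ρ^(K+1)) = (0.8259·0.0000008449)/(1 − 0.0000001471)
= 0.0000006978/1.000000 = 0.0000006978

Final: 0.0000006978


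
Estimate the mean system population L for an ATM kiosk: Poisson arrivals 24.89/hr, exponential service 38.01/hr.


ρ = λ/μ = 24.89/38.01 = 0.6548
L = ρ/(1−ρ) = 0.6548/(1 − 0.6548) = 0.6548/0.3452 = 1.8971

Final: 1.8971


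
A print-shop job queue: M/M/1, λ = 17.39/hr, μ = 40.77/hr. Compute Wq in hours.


ρ = 17.39/40.77 = 0.4265
Wq = ρ/(μ−λ) = 0.4265/(40.77 − 17.39) = 0.4265/23.38 = 0.01824 hr

Final: 0.01824 hr


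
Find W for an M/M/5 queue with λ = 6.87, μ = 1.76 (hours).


a = 3.9034; ρ = 0.7807; P₀ = 0.015029
Lq = P₀·a^c·ρ/(c!(1−ρ)²) = 1.84198
Wq = Lq/λ = 1.84198/6.87 = 0.26812 hr
W = Wq + 1/μ = 0.26812 + 0.56818 = 0.83630 hr

Final: 0.83630 hr


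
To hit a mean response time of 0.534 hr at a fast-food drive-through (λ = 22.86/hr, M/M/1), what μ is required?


W = 1/(μ−λ) ⇒ μ − λ = 1/W = 1/0.534 = 1.8727
μ = λ + 1/W = 22.86 + 1.8727 = 24.7327 per hr

Final: 24.7327 /hr


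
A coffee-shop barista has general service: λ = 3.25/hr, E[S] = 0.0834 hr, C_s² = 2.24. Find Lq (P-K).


ρ = λ·E[S] = 3.25·0.0834 = 0.2711
Lq = ρ²(1+C_s²)/(2(1−ρ)) = 0.07347·(1+2.24)/(2·0.7289)
= 0.07347·3.2400/1.4579 = 0.16327

Final: 0.16327


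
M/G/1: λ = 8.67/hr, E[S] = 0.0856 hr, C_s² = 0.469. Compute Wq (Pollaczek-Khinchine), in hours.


ρ = λ·E[S] = 8.67·0.0856 = 0.7422
E[S²] = E[S]²(1+C_s²) = 0.0856²·(1+0.469) = 0.010764
Wq = λ·E[S²]/(2(1−ρ)) = 8.67·0.010764/(2·0.2578) = 0.18097 hr

Final: 0.18097 hr


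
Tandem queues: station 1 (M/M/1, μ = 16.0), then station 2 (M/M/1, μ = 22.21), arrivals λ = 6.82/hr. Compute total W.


Each node sees arrival rate λ = 6.82/hr (tandem ⇒ throughput preserved).
W₁ = 1/(μ₁−λ) = 1/(16.0−6.82) = 0.10893 hr
W₂ = 1/(μ₂−λ) = 1/(22.21−6.82) = 0.06498 hr
W_total = W₁ + W₂ = 0.10893 + 0.06498 = 0.17391 hr

Final: 0.17391 hr


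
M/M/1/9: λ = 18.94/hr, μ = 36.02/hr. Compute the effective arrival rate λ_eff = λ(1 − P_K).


ρ = 0.5258; P_K = (1−ρ)ρ^9/(1−ρ^10) = 0.001459
λ_eff = λ(1 − P_K) = 18.94·(1 − 0.001459) = 18.94·0.998541 = 18.9124 /hr

Final: 18.9124 /hr


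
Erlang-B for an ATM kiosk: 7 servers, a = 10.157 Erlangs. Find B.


B(c,a) = (a^c/c!) / Σ_{k=0}^{c} a^k/k!
a^7/7! = 2212.725958
Σ terms (k=0..7): 1.00000 + 10.15700 + 51.58232 + 174.64056 + 443.45603 + 900.83659 + 1524.96620 + 2212.72596 = 5319.364660
B = 2212.725958/5319.364660 = 0.415976

Final: 0.415976


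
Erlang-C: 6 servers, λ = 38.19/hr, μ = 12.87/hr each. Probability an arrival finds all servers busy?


a = λ/μ = 2.9674; ρ = a/6 = 0.4946
P₀ = 0.050637 (from M/M/c formula)
C(c,a) = [a^c/(c!(1−ρ))]·P₀ = [682.69492/(720·0.5054)]·0.050637
= 1.87597·0.050637 = 0.094993

Final: 0.094993


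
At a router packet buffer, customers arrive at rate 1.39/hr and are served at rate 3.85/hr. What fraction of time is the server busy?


ρ = λ/μ = 1.39/3.85 = 0.3610

Final: 0.3610


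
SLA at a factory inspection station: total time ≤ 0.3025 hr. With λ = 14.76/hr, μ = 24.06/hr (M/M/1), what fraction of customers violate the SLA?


W ~ Exponential(μ−λ) for M/M/1.
μ − λ = 24.06 − 14.76 = 9.3000
P(W > t) = e^{−(μ−λ)t} = e^{−2.8132} = 0.060010

Final: 0.060010


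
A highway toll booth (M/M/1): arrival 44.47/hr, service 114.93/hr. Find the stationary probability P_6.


ρ = 44.47/114.93 = 0.3869
P_n = (1−ρ)·ρ^n = (1 − 0.3869)·0.3869^6 = 0.6131·0.003356 = 0.002057

Final: 0.002057


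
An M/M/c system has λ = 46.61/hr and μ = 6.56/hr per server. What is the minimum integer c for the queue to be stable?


Stability requires cμ > λ ⇔ c > λ/μ.
λ/μ = 46.61/6.56 = 7.1052
Minimum integer c = ⌊7.1052⌋ + 1 = 8
Check: 8·6.56 = 52.48 > 46.61, while 7·6.56 = 45.92 ≤ 46.61

Final: 8 servers


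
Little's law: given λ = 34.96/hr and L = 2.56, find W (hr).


W = L/λ = 2.56/34.96 = 0.07323 hr

Final: 0.07323 hr


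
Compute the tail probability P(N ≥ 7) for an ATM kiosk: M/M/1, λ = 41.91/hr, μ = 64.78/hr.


ρ = 41.91/64.78 = 0.6470
P(N ≥ n) = ρ^n = 0.6470^7 = 0.047439

Final: 0.047439


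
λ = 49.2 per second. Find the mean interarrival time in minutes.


Mean interarrival time = 1/λ = 1/49.2 second = 0.02033 second
In minutes: 0.02033 × 0.0166667 = 0.0003388 min

Final: 0.0003388 min


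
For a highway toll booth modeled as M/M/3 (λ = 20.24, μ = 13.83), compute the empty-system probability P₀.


a = λ/μ = 20.24/13.83 = 1.4635; ρ = a/c = 0.4878
Σ_{k=0}^{2} a^k/k! (terms k=0..2) = 1.00000 + 1.46349 + 1.07089 = 3.53438
Tail: a^3/(3!(1−ρ)) = 3.13448/(6·0.5122) = 1.02000
P₀ = 1/(3.53438 + 1.02000) = 1/4.55438 = 0.219569

Final: 0.219569


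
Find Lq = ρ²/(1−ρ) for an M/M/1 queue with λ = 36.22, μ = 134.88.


ρ = 36.22/134.88 = 0.2685
Lq = ρ²/(1−ρ) = 0.07211/0.7315 = 0.09858

Final: 0.09858


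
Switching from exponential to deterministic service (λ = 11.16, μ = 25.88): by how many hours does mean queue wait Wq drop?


ρ = 11.16/25.88 = 0.4312
Wq(M/M/1) = ρ/(μ−λ) = 0.4312/14.72 = 0.02929 hr
Wq(M/D/1) = ρ/(2(μ−λ)) = 0.01465 hr
Savings = 0.02929 − 0.01465 = 0.01465 hr

Final: 0.01465 hr


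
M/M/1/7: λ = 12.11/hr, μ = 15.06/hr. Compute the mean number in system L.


ρ = 12.11/15.06 = 0.8041
L = ρ[1 − (K+1)ρ^K + Kρ^(K+1)] / [(1−ρ)(1−ρ^(K+1))]
Numerator: 0.8041·(1 − 8·0.217387 + 7·0.174805) = 0.389623
Denominator: (0.1959)·(0.825195) = 0.161642
L = 0.389623/0.161642 = 2.4104

Final: 2.4104


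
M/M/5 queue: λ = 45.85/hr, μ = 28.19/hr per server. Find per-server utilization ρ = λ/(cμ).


ρ = λ/(cμ) = 45.85/(5·28.19) = 45.85/140.95 = 0.3253

Final: 0.3253


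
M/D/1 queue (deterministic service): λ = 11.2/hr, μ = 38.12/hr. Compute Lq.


ρ = 11.2/38.12 = 0.2938
M/D/1: Lq = ρ²/(2(1−ρ)) = 0.08632/(2·0.7062) = 0.06112

Final: 0.06112


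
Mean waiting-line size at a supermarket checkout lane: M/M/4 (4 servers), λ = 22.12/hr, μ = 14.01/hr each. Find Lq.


a = λ/μ = 1.5789; ρ = a/4 = 0.3947
P₀ = 0.203705
Lq = P₀·a^c·ρ / (c!·(1−ρ)²) = 0.203705·6.21424·0.3947/(24·0.36637)
= 0.05683

Final: 0.05683


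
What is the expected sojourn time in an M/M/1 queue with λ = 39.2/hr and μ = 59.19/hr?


W = 1/(μ−λ) = 1/(59.19 − 39.2) = 1/19.99 = 0.05003 hr

Final: 0.05003 hr


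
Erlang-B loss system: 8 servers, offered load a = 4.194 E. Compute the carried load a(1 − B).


B(8,4.194) = 0.036837 (Erlang-B)
Carried load = a(1 − B) = 4.194·(1 − 0.036837) = 4.194·0.963163 = 4.0395 E

Final: 4.0395 Erlangs


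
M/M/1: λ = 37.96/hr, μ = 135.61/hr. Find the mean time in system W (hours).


W = 1/(μ−λ) = 1/(135.61 − 37.96) = 1/97.65 = 0.01024 hr

Final: 0.01024 hr


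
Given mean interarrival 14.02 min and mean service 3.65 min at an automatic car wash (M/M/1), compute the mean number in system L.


λ = 60/14.02 = 4.2796 /hr
μ = 60/3.65 = 16.4384 /hr
ρ = λ/μ = 4.2796/16.4384 = 0.2603
L = ρ/(1−ρ) = 0.2603/0.7397 = 0.3520

Final: 0.3520


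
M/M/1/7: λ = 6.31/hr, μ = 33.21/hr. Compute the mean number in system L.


ρ = 6.31/33.21 = 0.1900
L = ρ[1 − (K+1)ρ^K + Kρ^(K+1)] / [(1−ρ)(1−ρ^(K+1))]
Numerator: 0.1900·(1 − 8·0.000008940 + 7·0.000001699) = 0.189992
Denominator: (0.8100)·(0.999998) = 0.809996
L = 0.189992/0.809996 = 0.2346

Final: 0.2346


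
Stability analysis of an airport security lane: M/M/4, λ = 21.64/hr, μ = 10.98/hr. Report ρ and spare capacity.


Total capacity cμ = 4·10.98 = 43.92/hr
ρ = λ/(cμ) = 21.64/43.92 = 0.4927
Stable ⇔ ρ < 1: YES
Spare capacity = cμ − λ = 43.92 − 21.64 = 22.28/hr

Final: ρ = 0.4927; stable; margin = 22.28/hr


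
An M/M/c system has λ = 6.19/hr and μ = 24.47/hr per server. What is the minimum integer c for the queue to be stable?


Stability requires cμ > λ ⇔ c > λ/μ.
λ/μ = 6.19/24.47 = 0.2530
Minimum integer c = ⌊0.2530⌋ + 1 = 1
Check: 1·24.47 = 24.47 > 6.19, while 0·24.47 = 0.00 ≤ 6.19

Final: 1 servers


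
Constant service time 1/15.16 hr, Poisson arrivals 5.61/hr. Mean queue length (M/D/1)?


ρ = 5.61/15.16 = 0.3701
M/D/1: Lq = ρ²/(2(1−ρ)) = 0.1369/(2·0.6299) = 0.10869

Final: 0.10869


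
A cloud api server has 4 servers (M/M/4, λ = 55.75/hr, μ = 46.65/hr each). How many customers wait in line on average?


a = λ/μ = 1.1951; ρ = a/4 = 0.2988
P₀ = 0.301675
Lq = P₀·a^c·ρ / (c!·(1−ρ)²) = 0.301675·2.03973·0.2988/(24·0.49173)
= 0.01558

Final: 0.01558


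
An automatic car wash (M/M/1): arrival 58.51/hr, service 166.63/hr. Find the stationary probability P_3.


ρ = 58.51/166.63 = 0.3511
P_n = (1−ρ)·ρ^n = (1 − 0.3511)·0.3511^3 = 0.6489·0.043294 = 0.028092

Final: 0.028092


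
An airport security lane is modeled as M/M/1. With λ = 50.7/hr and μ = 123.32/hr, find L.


ρ = λ/μ = 50.7/123.32 = 0.4111
L = ρ/(1−ρ) = 0.4111/(1 − 0.4111) = 0.4111/0.5889 = 0.6982

Final: 0.6982


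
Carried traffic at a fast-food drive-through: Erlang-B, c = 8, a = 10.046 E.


B(8,10.046) = 0.340466 (Erlang-B)
Carried load = a(1 − B) = 10.046·(1 − 0.340466) = 10.046·0.659534 = 6.6257 E

Final: 6.6257 Erlangs


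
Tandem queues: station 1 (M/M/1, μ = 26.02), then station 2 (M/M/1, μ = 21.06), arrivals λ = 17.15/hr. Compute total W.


Each node sees arrival rate λ = 17.15/hr (tandem ⇒ throughput preserved).
W₁ = 1/(μ₁−λ) = 1/(26.02−17.15) = 0.11274 hr
W₂ = 1/(μ₂−λ) = 1/(21.06−17.15) = 0.25575 hr
W_total = W₁ + W₂ = 0.11274 + 0.25575 = 0.36849 hr

Final: 0.36849 hr


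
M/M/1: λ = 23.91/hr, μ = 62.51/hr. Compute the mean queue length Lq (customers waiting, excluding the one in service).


ρ = 23.91/62.51 = 0.3825
Lq = ρ²/(1−ρ) = 0.1463/0.6175 = 0.2369

Final: 0.2369


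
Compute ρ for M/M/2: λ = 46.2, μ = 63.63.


ρ = λ/(cμ) = 46.2/(2·63.63) = 46.2/127.26 = 0.3630

Final: 0.3630


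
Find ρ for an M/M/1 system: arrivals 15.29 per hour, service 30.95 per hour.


ρ = λ/μ = 15.29/30.95 = 0.4940

Final: 0.4940


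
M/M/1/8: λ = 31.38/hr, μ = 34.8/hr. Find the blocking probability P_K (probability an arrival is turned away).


ρ = λ/μ = 31.38/34.8 = 0.9017
P_K = (1−ρ)ρ^K/(1−ρ^(K+1)) = (0.09828·0.437109)/(1 − 0.394152)
= 0.042957/0.605848 = 0.070904

Final: 0.070904


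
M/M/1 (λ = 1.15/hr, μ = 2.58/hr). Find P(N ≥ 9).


ρ = 1.15/2.58 = 0.4457
P(N ≥ n) = ρ^n = 0.4457^9 = 0.0006945

Final: 0.0006945


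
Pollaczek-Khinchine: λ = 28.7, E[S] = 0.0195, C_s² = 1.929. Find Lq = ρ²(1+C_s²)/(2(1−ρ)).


ρ = λ·E[S] = 28.7·0.0195 = 0.5596
Lq = ρ²(1+C_s²)/(2(1−ρ)) = 0.3132·(1+1.929)/(2·0.4404)
= 0.3132·2.9290/0.8807 = 1.04166

Final: 1.04166


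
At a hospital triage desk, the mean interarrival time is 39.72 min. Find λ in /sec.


λ = 1/(interarrival time) in consistent units.
1 second = 0.0166667 min, so λ = 0.0166667/39.72 = 0.0004196 per second

Final: 0.0004196 /sec


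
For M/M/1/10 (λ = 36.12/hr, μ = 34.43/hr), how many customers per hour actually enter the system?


ρ = 1.0491; P_K = (1−ρ)ρ^10/(1−ρ^11) = 0.114205
λ_eff = λ(1 − P_K) = 36.12·(1 − 0.114205) = 36.12·0.885795 = 31.9949 /hr

Final: 31.9949 /hr


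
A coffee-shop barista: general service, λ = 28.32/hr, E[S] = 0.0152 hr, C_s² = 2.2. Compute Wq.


ρ = λ·E[S] = 28.32·0.0152 = 0.4305
E[S²] = E[S]²(1+C_s²) = 0.0152²·(1+2.2) = 0.0007393
Wq = λ·E[S²]/(2(1−ρ)) = 28.32·0.0007393/(2·0.5695) = 0.01838 hr

Final: 0.01838 hr


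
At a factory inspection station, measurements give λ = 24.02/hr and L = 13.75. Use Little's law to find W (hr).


W = L/λ = 13.75/24.02 = 0.5724 hr

Final: 0.5724 hr


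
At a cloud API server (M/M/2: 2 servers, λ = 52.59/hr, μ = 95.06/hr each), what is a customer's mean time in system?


a = 0.5532; ρ = 0.2766; P₀ = 0.566643
Lq = P₀·a^c·ρ/(c!(1−ρ)²) = 0.04584
Wq = Lq/λ = 0.04584/52.59 = 0.0008716 hr
W = Wq + 1/μ = 0.0008716 + 0.01052 = 0.01139 hr

Final: 0.01139 hr


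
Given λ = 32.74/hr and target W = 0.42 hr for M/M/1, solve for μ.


W = 1/(μ−λ) ⇒ μ − λ = 1/W = 1/0.42 = 2.3810
μ = λ + 1/W = 32.74 + 2.3810 = 35.1210 per hr

Final: 35.1210 /hr


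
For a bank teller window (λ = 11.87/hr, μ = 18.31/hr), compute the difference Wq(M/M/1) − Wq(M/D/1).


ρ = 11.87/18.31 = 0.6483
Wq(M/M/1) = ρ/(μ−λ) = 0.6483/6.44 = 0.10066 hr
Wq(M/D/1) = ρ/(2(μ−λ)) = 0.05033 hr
Savings = 0.10066 − 0.05033 = 0.05033 hr

Final: 0.05033 hr


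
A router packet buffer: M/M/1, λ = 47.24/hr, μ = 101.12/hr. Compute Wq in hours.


ρ = 47.24/101.12 = 0.4672
Wq = ρ/(μ−λ) = 0.4672/(101.12 − 47.24) = 0.4672/53.88 = 0.008671 hr

Final: 0.008671 hr


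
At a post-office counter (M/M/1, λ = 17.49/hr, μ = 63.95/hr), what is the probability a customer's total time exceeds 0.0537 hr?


W ~ Exponential(μ−λ) for M/M/1.
μ − λ = 63.95 − 17.49 = 46.4600
P(W > t) = e^{−(μ−λ)t} = e^{−2.4949} = 0.082505

Final: 0.082505


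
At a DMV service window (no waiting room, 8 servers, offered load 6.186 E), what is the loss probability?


B(c,a) = (a^c/c!) / Σ_{k=0}^{c} a^k/k!
a^8/8! = 53.181282
Σ terms (k=0..8): 1.00000 + 6.18600 + 19.13330 + 39.45286 + 61.01385 + 75.48633 + 77.82641 + 68.77631 + 53.18128 = 402.056343
B = 53.181282/402.056343 = 0.132273

Final: 0.132273


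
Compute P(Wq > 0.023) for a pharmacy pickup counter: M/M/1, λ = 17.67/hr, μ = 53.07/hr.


ρ = 17.67/53.07 = 0.3330
P(Wq > t) = ρ·e^{−(μ−λ)t} = 0.3330·e^{−0.8142}
= 0.3330·0.442994 = 0.147498

Final: 0.147498


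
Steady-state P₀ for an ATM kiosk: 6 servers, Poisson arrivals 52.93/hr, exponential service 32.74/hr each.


a = λ/μ = 52.93/32.74 = 1.6167; ρ = a/c = 0.2694
Σ_{k=0}^{5} a^k/k! (terms k=0..5) = 1.00000 + 1.61668 + 1.30682 + 0.70424 + 0.28463 + 0.09203 = 5.00440
Tail: a^6/(6!(1−ρ)) = 17.85416/(720·0.7306) = 0.03394
P₀ = 1/(5.00440 + 0.03394) = 1/5.03834 = 0.198478

Final: 0.198478


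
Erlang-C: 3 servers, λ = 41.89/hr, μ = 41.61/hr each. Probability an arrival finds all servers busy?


a = λ/μ = 1.0067; ρ = a/3 = 0.3356
P₀ = 0.361086 (from M/M/c formula)
C(c,a) = [a^c/(c!(1−ρ))]·P₀ = [1.02032/(6·0.6644)]·0.361086
= 0.25594·0.361086 = 0.092417

Final: 0.092417


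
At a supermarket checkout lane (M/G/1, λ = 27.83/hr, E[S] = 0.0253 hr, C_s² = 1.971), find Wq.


ρ = λ·E[S] = 27.83·0.0253 = 0.7041
E[S²] = E[S]²(1+C_s²) = 0.0253²·(1+1.971) = 0.001902
Wq = λ·E[S²]/(2(1−ρ)) = 27.83·0.001902/(2·0.2959) = 0.08943 hr

Final: 0.08943 hr


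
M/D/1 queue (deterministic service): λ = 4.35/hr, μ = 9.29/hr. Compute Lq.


ρ = 4.35/9.29 = 0.4682
M/D/1: Lq = ρ²/(2(1−ρ)) = 0.2193/(2·0.5318) = 0.20616

Final: 0.20616


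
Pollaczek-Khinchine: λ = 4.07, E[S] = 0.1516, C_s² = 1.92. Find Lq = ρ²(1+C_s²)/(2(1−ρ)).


ρ = λ·E[S] = 4.07·0.1516 = 0.6170
Lq = ρ²(1+C_s²)/(2(1−ρ)) = 0.3807·(1+1.92)/(2·0.3830)
= 0.3807·2.9200/0.7660 = 1.45129

Final: 1.45129


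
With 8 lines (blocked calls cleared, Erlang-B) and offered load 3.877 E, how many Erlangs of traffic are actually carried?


B(8,3.877) = 0.026702 (Erlang-B)
Carried load = a(1 − B) = 3.877·(1 − 0.026702) = 3.877·0.973298 = 3.7735 E

Final: 3.7735 Erlangs


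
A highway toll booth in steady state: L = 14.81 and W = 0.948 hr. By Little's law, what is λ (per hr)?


λ = L/W = 14.81/0.948 = 15.6224 /hr

Final: 15.6224 /hr


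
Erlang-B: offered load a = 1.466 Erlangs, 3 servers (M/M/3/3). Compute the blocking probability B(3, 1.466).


B(c,a) = (a^c/c!) / Σ_{k=0}^{c} a^k/k!
a^3/3! = 0.525110
Σ terms (k=0..3): 1.00000 + 1.46600 + 1.07458 + 0.52511 = 4.065688
B = 0.525110/4.065688 = 0.129157

Final: 0.129157


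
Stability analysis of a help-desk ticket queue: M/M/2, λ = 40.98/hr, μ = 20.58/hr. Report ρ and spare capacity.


Total capacity cμ = 2·20.58 = 41.16/hr
ρ = λ/(cμ) = 40.98/41.16 = 0.9956
Stable ⇔ ρ < 1: YES
Spare capacity = cμ − λ = 41.16 − 40.98 = 0.18/hr

Final: ρ = 0.9956; stable; margin = 0.18/hr


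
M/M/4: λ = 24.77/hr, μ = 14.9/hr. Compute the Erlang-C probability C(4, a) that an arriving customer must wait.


a = λ/μ = 1.6624; ρ = a/4 = 0.4156
P₀ = 0.186759 (from M/M/c formula)
C(c,a) = [a^c/(c!(1−ρ))]·P₀ = [7.63764/(24·0.5844)]·0.186759
= 0.54455·0.186759 = 0.101700

Final: 0.101700


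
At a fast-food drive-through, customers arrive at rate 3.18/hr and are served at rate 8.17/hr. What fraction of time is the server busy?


ρ = λ/μ = 3.18/8.17 = 0.3892

Final: 0.3892


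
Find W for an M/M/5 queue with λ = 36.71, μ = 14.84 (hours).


a = 2.4737; ρ = 0.4947; P₀ = 0.082343
Lq = P₀·a^c·ρ/(c!(1−ρ)²) = 0.12318
Wq = Lq/λ = 0.12318/36.71 = 0.003356 hr
W = Wq + 1/μ = 0.003356 + 0.06739 = 0.07074 hr

Final: 0.07074 hr


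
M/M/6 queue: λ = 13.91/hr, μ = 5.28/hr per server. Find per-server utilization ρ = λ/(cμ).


ρ = λ/(cμ) = 13.91/(6·5.28) = 13.91/31.68 = 0.4391

Final: 0.4391


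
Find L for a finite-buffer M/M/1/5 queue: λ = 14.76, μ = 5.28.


ρ = 14.76/5.28 = 2.7955
L = ρ[1 − (K+1)ρ^K + Kρ^(K+1)] / [(1−ρ)(1−ρ^(K+1))]
Numerator: 2.7955·(1 − 6·170.711263 + 5·477.215575) = 3809.674249
Denominator: (-1.7955)·(-476.215575) = 855.023419
L = 3809.674249/855.023419 = 4.4556

Final: 4.4556


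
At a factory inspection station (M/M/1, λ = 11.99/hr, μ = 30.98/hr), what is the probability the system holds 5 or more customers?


ρ = 11.99/30.98 = 0.3870
P(N ≥ n) = ρ^n = 0.3870^5 = 0.008683

Final: 0.008683


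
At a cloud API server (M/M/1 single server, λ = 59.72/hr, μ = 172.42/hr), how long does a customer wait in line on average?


ρ = 59.72/172.42 = 0.3464
Wq = ρ/(μ−λ) = 0.3464/(172.42 − 59.72) = 0.3464/112.70 = 0.003073 hr

Final: 0.003073 hr


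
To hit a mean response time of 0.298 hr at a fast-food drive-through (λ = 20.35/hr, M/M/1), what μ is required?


W = 1/(μ−λ) ⇒ μ − λ = 1/W = 1/0.298 = 3.3557
μ = λ + 1/W = 20.35 + 3.3557 = 23.7057 per hr

Final: 23.7057 /hr


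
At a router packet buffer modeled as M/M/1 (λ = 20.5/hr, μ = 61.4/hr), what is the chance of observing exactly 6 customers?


ρ = 20.5/61.4 = 0.3339
P_n = (1−ρ)·ρ^n = (1 − 0.3339)·0.3339^6 = 0.6661·0.001385 = 0.0009227

Final: 0.0009227


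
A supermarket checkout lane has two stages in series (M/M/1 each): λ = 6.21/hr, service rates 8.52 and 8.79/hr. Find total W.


Each node sees arrival rate λ = 6.21/hr (tandem ⇒ throughput preserved).
W₁ = 1/(μ₁−λ) = 1/(8.52−6.21) = 0.43290 hr
W₂ = 1/(μ₂−λ) = 1/(8.79−6.21) = 0.38760 hr
W_total = W₁ + W₂ = 0.43290 + 0.38760 = 0.82050 hr

Final: 0.82050 hr


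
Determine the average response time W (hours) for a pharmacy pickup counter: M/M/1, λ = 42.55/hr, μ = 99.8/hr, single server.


W = 1/(μ−λ) = 1/(99.8 − 42.55) = 1/57.25 = 0.01747 hr

Final: 0.01747 hr


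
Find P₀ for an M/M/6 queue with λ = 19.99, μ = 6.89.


a = λ/μ = 19.99/6.89 = 2.9013; ρ = a/c = 0.4836
Σ_{k=0}^{5} a^k/k! (terms k=0..5) = 1.00000 + 2.90131 + 4.20879 + 4.07033 + 2.95232 + 1.71312 = 16.84586
Tail: a^6/(6!(1−ρ)) = 596.43268/(720·0.5164) = 1.60399
P₀ = 1/(16.84586 + 1.60399) = 1/18.44985 = 0.054201

Final: 0.054201


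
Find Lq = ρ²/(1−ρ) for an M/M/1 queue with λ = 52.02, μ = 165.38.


ρ = 52.02/165.38 = 0.3145
Lq = ρ²/(1−ρ) = 0.09894/0.6855 = 0.1443

Final: 0.1443


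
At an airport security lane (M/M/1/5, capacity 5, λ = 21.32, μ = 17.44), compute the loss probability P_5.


ρ = λ/μ = 21.32/17.44 = 1.2225
P_K = (1−ρ)ρ^K/(1−ρ^(K+1)) = (-0.2225·2.730257)/(1 − 3.337677)
= -0.607420/-2.337677 = 0.259839

Final: 0.259839


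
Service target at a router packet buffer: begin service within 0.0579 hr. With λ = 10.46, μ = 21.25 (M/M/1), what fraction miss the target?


ρ = 10.46/21.25 = 0.4922
P(Wq > t) = ρ·e^{−(μ−λ)t} = 0.4922·e^{−0.6247}
= 0.4922·0.535400 = 0.263543

Final: 0.263543


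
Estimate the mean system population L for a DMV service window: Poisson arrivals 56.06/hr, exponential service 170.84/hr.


ρ = λ/μ = 56.06/170.84 = 0.3281
L = ρ/(1−ρ) = 0.3281/(1 − 0.3281) = 0.3281/0.6719 = 0.4884

Final: 0.4884


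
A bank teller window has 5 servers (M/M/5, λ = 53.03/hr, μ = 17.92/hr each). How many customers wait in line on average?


a = λ/μ = 2.9593; ρ = a/5 = 0.5919
P₀ = 0.048814
Lq = P₀·a^c·ρ / (c!·(1−ρ)²) = 0.048814·226.94369·0.5919/(120·0.16658)
= 0.32799

Final: 0.32799


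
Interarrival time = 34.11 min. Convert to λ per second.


λ = 1/(interarrival time) in consistent units.
1 second = 0.0166667 min, so λ = 0.0166667/34.11 = 0.0004886 per second

Final: 0.0004886 /sec


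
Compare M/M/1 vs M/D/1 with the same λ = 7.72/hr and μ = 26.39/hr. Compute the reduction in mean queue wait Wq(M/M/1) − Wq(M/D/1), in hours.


ρ = 7.72/26.39 = 0.2925
Wq(M/M/1) = ρ/(μ−λ) = 0.2925/18.67 = 0.01567 hr
Wq(M/D/1) = ρ/(2(μ−λ)) = 0.007834 hr
Savings = 0.01567 − 0.007834 = 0.007834 hr

Final: 0.007834 hr


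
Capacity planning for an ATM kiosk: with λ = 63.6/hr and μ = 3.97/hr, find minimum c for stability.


Stability requires cμ > λ ⇔ c > λ/μ.
λ/μ = 63.6/3.97 = 16.0202
Minimum integer c = ⌊16.0202⌋ + 1 = 17
Check: 17·3.97 = 67.49 > 63.6, while 16·3.97 = 63.52 ≤ 63.6

Final: 17 servers


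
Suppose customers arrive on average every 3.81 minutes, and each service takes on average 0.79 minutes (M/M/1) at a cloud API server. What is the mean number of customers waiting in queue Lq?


λ = 60/3.81 = 15.7480 /hr
μ = 60/0.79 = 75.9494 /hr
ρ = λ/μ = 15.7480/75.9494 = 0.2073
Lq = ρ²/(1−ρ) = 0.04299/0.7927 = 0.05424

Final: 0.05424


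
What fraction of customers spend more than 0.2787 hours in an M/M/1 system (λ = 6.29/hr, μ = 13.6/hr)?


W ~ Exponential(μ−λ) for M/M/1.
μ − λ = 13.6 − 6.29 = 7.3100
P(W > t) = e^{−(μ−λ)t} = e^{−2.0373} = 0.130381

Final: 0.130381


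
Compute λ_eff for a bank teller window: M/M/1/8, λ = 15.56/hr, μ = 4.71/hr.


ρ = 3.3036; P_K = (1−ρ)ρ^8/(1−ρ^9) = 0.697316
λ_eff = λ(1 − P_K) = 15.56·(1 − 0.697316) = 15.56·0.302684 = 4.7098 /hr

Final: 4.7098 /hr


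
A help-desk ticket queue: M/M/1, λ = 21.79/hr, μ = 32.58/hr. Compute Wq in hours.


ρ = 21.79/32.58 = 0.6688
Wq = ρ/(μ−λ) = 0.6688/(32.58 − 21.79) = 0.6688/10.79 = 0.06198 hr

Final: 0.06198 hr


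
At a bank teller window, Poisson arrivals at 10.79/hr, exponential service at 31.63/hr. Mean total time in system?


W = 1/(μ−λ) = 1/(31.63 − 10.79) = 1/20.84 = 0.04798 hr

Final: 0.04798 hr


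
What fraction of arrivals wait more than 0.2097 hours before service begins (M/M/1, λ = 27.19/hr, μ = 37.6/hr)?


ρ = 27.19/37.6 = 0.7231
P(Wq > t) = ρ·e^{−(μ−λ)t} = 0.7231·e^{−2.1830}
= 0.7231·0.112706 = 0.081502

Final: 0.081502


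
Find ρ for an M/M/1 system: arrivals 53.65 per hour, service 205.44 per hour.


ρ = λ/μ = 53.65/205.44 = 0.2611

Final: 0.2611
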